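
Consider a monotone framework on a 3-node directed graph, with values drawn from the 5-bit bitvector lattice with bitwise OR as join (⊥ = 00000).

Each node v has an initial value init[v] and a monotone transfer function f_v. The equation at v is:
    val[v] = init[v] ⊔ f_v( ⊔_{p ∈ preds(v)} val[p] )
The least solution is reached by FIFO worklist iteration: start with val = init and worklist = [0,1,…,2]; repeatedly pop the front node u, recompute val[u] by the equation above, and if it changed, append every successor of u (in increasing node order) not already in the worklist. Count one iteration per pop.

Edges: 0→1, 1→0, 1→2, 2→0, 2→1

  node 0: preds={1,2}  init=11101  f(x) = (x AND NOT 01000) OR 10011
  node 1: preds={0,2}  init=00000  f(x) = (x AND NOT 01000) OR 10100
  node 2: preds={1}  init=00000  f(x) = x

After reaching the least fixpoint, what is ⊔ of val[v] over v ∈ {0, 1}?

11111

Trace (5 dequeues):
  [1] u=0 | in 00000 | out 11111 | prev 11101 | push {}
  [2] u=1 | in 11111 | out 10111 | prev 00000 | push {0}
  [3] u=2 | in 10111 | out 10111 | prev 00000 | push {1}
  [4] u=0 | in 10111 | out 11111 | ==
  [5] u=1 | in 11111 | out 10111 | ==

Converged values:
  [0] 11111
  [1] 10111
  [2] 10111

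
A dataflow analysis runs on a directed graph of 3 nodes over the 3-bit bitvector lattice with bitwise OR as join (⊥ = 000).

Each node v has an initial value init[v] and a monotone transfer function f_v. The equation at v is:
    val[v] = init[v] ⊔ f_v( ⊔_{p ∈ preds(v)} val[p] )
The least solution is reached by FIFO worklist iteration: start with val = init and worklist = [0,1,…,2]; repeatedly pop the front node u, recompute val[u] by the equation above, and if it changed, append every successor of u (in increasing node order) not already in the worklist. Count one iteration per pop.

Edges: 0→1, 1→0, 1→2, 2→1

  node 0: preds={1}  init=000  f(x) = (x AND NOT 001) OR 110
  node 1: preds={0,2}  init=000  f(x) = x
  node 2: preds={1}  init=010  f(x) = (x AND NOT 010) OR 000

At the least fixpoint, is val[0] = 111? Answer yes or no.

Worklist (5 pops):
  #1 pop 0: in=000 → 110 (was 000); enqueue []
  #2 pop 1: in=110 → 110 (was 000); enqueue [0]
  #3 pop 2: in=110 → 110 (was 010); enqueue [1]
  #4 pop 0: in=110 → 110 (no change)
  #5 pop 1: in=110 → 110 (no change)

Fixpoint:
  val[0] = 110
  val[1] = 110
  val[2] = 110

no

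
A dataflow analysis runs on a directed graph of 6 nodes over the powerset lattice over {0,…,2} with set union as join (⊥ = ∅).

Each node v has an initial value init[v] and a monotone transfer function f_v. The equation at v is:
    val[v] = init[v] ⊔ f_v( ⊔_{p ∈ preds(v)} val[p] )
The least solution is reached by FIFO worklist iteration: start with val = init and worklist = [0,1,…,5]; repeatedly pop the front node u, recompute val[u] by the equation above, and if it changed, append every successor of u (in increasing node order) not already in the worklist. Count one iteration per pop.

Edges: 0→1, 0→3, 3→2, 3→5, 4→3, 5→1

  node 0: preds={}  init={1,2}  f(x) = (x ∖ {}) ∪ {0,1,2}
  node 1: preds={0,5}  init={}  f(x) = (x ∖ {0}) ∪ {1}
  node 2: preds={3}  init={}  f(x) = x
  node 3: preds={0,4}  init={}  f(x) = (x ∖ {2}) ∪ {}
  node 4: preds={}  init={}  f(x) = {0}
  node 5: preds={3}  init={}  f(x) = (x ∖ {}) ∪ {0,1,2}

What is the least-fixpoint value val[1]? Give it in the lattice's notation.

Worklist (9 pops):
  #1 pop 0: in={} → {0,1,2} (was {1,2}); enqueue []
  #2 pop 1: in={0,1,2} → {1,2} (was {}); enqueue []
  #3 pop 2: in={} → {} (no change)
  #4 pop 3: in={0,1,2} → {0,1} (was {}); enqueue [2]
  #5 pop 4: in={} → {0} (was {}); enqueue [3]
  #6 pop 5: in={0,1} → {0,1,2} (was {}); enqueue [1]
  #7 pop 2: in={0,1} → {0,1} (was {}); enqueue []
  #8 pop 3: in={0,1,2} → {0,1} (no change)
  #9 pop 1: in={0,1,2} → {1,2} (no change)

Fixpoint:
  val[0] = {0,1,2}
  val[1] = {1,2}
  val[2] = {0,1}
  val[3] = {0,1}
  val[4] = {0}
  val[5] = {0,1,2}

{1,2}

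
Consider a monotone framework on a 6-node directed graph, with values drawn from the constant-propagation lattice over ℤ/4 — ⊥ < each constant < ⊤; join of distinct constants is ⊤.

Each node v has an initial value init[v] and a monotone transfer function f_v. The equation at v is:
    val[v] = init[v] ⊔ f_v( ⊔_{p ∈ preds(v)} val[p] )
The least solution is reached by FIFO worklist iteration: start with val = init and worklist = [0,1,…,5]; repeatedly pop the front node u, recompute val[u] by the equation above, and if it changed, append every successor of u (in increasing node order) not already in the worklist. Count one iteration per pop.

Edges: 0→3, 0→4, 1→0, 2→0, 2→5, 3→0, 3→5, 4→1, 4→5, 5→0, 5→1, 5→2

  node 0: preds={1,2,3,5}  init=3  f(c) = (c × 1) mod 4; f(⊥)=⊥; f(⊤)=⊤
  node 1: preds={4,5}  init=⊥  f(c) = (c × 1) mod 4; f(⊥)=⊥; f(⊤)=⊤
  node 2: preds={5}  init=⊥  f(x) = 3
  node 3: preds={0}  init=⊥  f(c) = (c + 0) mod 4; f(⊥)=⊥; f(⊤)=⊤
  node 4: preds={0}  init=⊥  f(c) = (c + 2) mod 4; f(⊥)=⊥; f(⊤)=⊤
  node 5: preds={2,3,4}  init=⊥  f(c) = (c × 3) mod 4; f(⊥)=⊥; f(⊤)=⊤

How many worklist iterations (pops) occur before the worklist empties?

14

Iteration log — 14 steps:
  step 1. node 0  ⊔preds=⊥  new=3  stable
  step 2. node 1  ⊔preds=⊥  new=⊥  stable
  step 3. node 2  ⊔preds=⊥  new=3  old=⊥  +wl: 0
  step 4. node 3  ⊔preds=3  new=3  old=⊥  +wl: 
  step 5. node 4  ⊔preds=3  new=1  old=⊥  +wl: 1
  step 6. node 5  ⊔preds=⊤  new=⊤  old=⊥  +wl: 2
  step 7. node 0  ⊔preds=⊤  new=⊤  old=3  +wl: 3,4
  step 8. node 1  ⊔preds=⊤  new=⊤  old=⊥  +wl: 0
  step 9. node 2  ⊔preds=⊤  new=3  stable
  step 10. node 3  ⊔preds=⊤  new=⊤  old=3  +wl: 5
  step 11. node 4  ⊔preds=⊤  new=⊤  old=1  +wl: 1
  step 12. node 0  ⊔preds=⊤  new=⊤  stable
  step 13. node 5  ⊔preds=⊤  new=⊤  stable
  step 14. node 1  ⊔preds=⊤  new=⊤  stable

Least fixpoint reached:
  node 0: ⊤
  node 1: ⊤
  node 2: 3
  node 3: ⊤
  node 4: ⊤
  node 5: ⊤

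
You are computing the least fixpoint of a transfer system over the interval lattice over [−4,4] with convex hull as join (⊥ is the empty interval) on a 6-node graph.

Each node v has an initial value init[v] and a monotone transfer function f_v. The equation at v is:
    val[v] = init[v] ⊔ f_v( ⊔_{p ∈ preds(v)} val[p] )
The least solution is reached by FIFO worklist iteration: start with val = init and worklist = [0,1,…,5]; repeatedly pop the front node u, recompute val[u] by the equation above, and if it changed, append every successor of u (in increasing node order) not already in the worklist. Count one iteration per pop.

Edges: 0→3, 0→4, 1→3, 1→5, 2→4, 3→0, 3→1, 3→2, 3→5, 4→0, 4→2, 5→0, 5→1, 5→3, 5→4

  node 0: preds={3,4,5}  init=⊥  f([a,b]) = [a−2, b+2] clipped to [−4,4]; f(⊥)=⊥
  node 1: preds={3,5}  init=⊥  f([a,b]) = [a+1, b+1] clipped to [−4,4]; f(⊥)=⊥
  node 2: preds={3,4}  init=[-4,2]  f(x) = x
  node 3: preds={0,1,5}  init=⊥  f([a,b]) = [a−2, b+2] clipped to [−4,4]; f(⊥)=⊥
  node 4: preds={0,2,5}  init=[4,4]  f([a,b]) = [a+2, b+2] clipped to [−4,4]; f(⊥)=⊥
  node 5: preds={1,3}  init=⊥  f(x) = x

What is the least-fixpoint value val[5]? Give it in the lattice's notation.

[-4,4]

Worklist (18 pops):
  #1 pop 0: in=[4,4] → [2,4] (was ⊥); enqueue []
  #2 pop 1: in=⊥ → ⊥ (no change)
  #3 pop 2: in=[4,4] → [-4,4] (was [-4,2]); enqueue []
  #4 pop 3: in=[2,4] → [0,4] (was ⊥); enqueue [0,1,2]
  #5 pop 4: in=[-4,4] → [-2,4] (was [4,4]); enqueue []
  #6 pop 5: in=[0,4] → [0,4] (was ⊥); enqueue [3,4]
  #7 pop 0: in=[-2,4] → [-4,4] (was [2,4]); enqueue []
  #8 pop 1: in=[0,4] → [1,4] (was ⊥); enqueue [5]
  #9 pop 2: in=[-2,4] → [-4,4] (no change)
  #10 pop 3: in=[-4,4] → [-4,4] (was [0,4]); enqueue [0,1,2]
  #11 pop 4: in=[-4,4] → [-2,4] (no change)
  #12 pop 5: in=[-4,4] → [-4,4] (was [0,4]); enqueue [3,4]
  #13 pop 0: in=[-4,4] → [-4,4] (no change)
  #14 pop 1: in=[-4,4] → [-3,4] (was [1,4]); enqueue [5]
  #15 pop 2: in=[-4,4] → [-4,4] (no change)
  #16 pop 3: in=[-4,4] → [-4,4] (no change)
  #17 pop 4: in=[-4,4] → [-2,4] (no change)
  #18 pop 5: in=[-4,4] → [-4,4] (no change)

Fixpoint:
  val[0] = [-4,4]
  val[1] = [-3,4]
  val[2] = [-4,4]
  val[3] = [-4,4]
  val[4] = [-2,4]
  val[5] = [-4,4]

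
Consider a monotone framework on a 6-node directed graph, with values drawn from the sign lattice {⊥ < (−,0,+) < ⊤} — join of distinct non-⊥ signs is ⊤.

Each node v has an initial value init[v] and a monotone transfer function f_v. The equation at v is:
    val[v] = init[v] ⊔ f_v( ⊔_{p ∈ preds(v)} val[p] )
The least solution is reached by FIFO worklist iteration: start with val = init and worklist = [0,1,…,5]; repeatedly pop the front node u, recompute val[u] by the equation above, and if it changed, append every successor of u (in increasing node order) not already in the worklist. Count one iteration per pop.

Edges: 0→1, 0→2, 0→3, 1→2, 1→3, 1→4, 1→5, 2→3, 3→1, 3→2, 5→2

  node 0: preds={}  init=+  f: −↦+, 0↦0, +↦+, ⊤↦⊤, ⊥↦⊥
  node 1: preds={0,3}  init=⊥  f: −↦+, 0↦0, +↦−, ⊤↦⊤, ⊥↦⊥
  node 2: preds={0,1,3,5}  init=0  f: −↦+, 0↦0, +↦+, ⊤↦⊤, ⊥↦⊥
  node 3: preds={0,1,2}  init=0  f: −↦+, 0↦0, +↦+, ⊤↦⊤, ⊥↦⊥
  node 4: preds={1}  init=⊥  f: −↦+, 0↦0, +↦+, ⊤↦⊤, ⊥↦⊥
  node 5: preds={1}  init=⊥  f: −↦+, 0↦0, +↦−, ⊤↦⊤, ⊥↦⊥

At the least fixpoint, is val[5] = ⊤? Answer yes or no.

Worklist (8 pops):
  #1 pop 0: in=⊥ → + (no change)
  #2 pop 1: in=⊤ → ⊤ (was ⊥); enqueue []
  #3 pop 2: in=⊤ → ⊤ (was 0); enqueue []
  #4 pop 3: in=⊤ → ⊤ (was 0); enqueue [1,2]
  #5 pop 4: in=⊤ → ⊤ (was ⊥); enqueue []
  #6 pop 5: in=⊤ → ⊤ (was ⊥); enqueue []
  #7 pop 1: in=⊤ → ⊤ (no change)
  #8 pop 2: in=⊤ → ⊤ (no change)

Fixpoint:
  val[0] = +
  val[1] = ⊤
  val[2] = ⊤
  val[3] = ⊤
  val[4] = ⊤
  val[5] = ⊤

yes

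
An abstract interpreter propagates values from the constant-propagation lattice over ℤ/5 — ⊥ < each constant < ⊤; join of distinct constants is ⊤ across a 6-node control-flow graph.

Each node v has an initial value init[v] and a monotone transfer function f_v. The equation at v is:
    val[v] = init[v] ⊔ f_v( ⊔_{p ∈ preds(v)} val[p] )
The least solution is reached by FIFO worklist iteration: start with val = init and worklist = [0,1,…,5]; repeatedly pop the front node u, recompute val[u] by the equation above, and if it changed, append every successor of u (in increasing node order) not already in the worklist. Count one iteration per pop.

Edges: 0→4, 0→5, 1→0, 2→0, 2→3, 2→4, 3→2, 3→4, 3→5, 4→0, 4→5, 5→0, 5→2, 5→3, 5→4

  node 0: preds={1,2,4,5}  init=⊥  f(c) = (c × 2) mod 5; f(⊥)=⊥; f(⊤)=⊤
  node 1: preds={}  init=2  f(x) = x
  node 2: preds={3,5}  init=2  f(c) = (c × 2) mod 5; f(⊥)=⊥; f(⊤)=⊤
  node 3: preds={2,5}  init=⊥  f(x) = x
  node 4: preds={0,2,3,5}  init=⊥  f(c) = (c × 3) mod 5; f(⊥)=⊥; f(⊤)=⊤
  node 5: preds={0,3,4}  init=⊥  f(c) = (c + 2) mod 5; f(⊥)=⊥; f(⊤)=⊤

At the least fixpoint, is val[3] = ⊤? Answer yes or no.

Iteration log — 12 steps:
  step 1. node 0  ⊔preds=2  new=4  old=⊥  +wl: 
  step 2. node 1  ⊔preds=⊥  new=2  stable
  step 3. node 2  ⊔preds=⊥  new=2  stable
  step 4. node 3  ⊔preds=2  new=2  old=⊥  +wl: 2
  step 5. node 4  ⊔preds=⊤  new=⊤  old=⊥  +wl: 0
  step 6. node 5  ⊔preds=⊤  new=⊤  old=⊥  +wl: 3,4
  step 7. node 2  ⊔preds=⊤  new=⊤  old=2  +wl: 
  step 8. node 0  ⊔preds=⊤  new=⊤  old=4  +wl: 5
  step 9. node 3  ⊔preds=⊤  new=⊤  old=2  +wl: 2
  step 10. node 4  ⊔preds=⊤  new=⊤  stable
  step 11. node 5  ⊔preds=⊤  new=⊤  stable
  step 12. node 2  ⊔preds=⊤  new=⊤  stable

Least fixpoint reached:
  node 0: ⊤
  node 1: 2
  node 2: ⊤
  node 3: ⊤
  node 4: ⊤
  node 5: ⊤

yes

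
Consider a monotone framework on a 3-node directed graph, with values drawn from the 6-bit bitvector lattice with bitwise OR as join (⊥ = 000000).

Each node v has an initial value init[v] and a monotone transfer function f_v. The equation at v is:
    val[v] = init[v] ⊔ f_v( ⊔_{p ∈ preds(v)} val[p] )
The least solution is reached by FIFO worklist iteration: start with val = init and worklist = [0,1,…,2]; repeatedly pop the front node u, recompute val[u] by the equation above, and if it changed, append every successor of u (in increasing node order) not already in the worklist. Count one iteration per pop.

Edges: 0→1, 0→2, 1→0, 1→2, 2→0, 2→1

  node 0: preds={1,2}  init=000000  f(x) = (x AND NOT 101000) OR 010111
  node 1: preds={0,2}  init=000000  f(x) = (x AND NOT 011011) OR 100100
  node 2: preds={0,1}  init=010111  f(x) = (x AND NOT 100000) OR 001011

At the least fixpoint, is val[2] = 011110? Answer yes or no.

no

Trace (5 dequeues):
  [1] u=0 | in 010111 | out 010111 | prev 000000 | push {}
  [2] u=1 | in 010111 | out 100100 | prev 000000 | push {0}
  [3] u=2 | in 110111 | out 011111 | prev 010111 | push {1}
  [4] u=0 | in 111111 | out 010111 | ==
  [5] u=1 | in 011111 | out 100100 | ==

Converged values:
  [0] 010111
  [1] 100100
  [2] 011111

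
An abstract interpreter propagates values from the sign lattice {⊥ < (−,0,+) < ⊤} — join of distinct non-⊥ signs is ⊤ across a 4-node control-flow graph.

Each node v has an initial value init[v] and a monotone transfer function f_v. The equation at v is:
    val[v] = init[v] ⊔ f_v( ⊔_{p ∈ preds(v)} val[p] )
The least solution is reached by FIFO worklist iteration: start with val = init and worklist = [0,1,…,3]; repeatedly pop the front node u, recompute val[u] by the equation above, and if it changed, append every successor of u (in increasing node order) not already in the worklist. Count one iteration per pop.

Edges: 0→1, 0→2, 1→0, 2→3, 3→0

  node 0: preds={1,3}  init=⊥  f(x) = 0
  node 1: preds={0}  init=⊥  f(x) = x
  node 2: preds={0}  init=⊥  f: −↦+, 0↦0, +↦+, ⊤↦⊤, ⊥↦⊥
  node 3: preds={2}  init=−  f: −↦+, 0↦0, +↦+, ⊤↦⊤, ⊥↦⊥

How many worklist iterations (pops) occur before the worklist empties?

5

Worklist (5 pops):
  #1 pop 0: in=− → 0 (was ⊥); enqueue []
  #2 pop 1: in=0 → 0 (was ⊥); enqueue [0]
  #3 pop 2: in=0 → 0 (was ⊥); enqueue []
  #4 pop 3: in=0 → ⊤ (was −); enqueue []
  #5 pop 0: in=⊤ → 0 (no change)

Fixpoint:
  val[0] = 0
  val[1] = 0
  val[2] = 0
  val[3] = ⊤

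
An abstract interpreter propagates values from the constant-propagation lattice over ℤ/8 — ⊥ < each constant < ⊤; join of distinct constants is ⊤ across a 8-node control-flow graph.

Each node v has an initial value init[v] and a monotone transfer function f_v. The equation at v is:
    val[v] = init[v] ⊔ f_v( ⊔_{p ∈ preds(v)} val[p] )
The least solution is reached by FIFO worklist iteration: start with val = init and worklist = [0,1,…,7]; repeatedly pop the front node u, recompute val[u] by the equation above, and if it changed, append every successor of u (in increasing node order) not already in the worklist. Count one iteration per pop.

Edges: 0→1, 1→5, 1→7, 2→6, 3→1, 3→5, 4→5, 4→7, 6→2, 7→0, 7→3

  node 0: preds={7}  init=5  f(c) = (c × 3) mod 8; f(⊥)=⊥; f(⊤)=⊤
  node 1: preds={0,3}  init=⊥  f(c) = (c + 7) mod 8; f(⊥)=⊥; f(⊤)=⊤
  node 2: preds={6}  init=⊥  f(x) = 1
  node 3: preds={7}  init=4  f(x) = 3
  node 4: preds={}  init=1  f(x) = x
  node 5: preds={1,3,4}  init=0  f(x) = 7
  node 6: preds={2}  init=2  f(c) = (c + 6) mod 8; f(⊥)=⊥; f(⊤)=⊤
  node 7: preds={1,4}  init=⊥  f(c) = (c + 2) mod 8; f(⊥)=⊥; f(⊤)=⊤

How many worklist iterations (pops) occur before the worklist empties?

13

Iteration log — 13 steps:
  step 1. node 0  ⊔preds=⊥  new=5  stable
  step 2. node 1  ⊔preds=⊤  new=⊤  old=⊥  +wl: 
  step 3. node 2  ⊔preds=2  new=1  old=⊥  +wl: 
  step 4. node 3  ⊔preds=⊥  new=⊤  old=4  +wl: 1
  step 5. node 4  ⊔preds=⊥  new=1  stable
  step 6. node 5  ⊔preds=⊤  new=⊤  old=0  +wl: 
  step 7. node 6  ⊔preds=1  new=⊤  old=2  +wl: 2
  step 8. node 7  ⊔preds=⊤  new=⊤  old=⊥  +wl: 0,3
  step 9. node 1  ⊔preds=⊤  new=⊤  stable
  step 10. node 2  ⊔preds=⊤  new=1  stable
  step 11. node 0  ⊔preds=⊤  new=⊤  old=5  +wl: 1
  step 12. node 3  ⊔preds=⊤  new=⊤  stable
  step 13. node 1  ⊔preds=⊤  new=⊤  stable

Least fixpoint reached:
  node 0: ⊤
  node 1: ⊤
  node 2: 1
  node 3: ⊤
  node 4: 1
  node 5: ⊤
  node 6: ⊤
  node 7: ⊤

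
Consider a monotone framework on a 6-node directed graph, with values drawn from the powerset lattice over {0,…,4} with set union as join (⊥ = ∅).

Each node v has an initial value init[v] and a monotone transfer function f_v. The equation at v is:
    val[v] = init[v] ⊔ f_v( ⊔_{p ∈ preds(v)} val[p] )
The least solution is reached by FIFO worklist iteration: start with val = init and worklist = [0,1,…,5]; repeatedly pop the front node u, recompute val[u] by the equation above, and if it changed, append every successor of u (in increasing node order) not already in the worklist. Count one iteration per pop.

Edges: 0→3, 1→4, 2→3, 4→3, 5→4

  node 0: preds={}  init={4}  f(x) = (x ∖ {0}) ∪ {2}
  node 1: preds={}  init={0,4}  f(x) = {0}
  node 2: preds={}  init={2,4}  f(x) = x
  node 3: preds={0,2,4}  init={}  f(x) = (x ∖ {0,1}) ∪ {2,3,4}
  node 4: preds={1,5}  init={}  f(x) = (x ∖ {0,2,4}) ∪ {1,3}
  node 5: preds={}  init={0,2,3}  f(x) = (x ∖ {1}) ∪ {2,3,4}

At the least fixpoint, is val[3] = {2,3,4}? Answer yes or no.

yes

Trace (8 dequeues):
  [1] u=0 | in {} | out {2,4} | prev {4} | push {}
  [2] u=1 | in {} | out {0,4} | ==
  [3] u=2 | in {} | out {2,4} | ==
  [4] u=3 | in {2,4} | out {2,3,4} | prev {} | push {}
  [5] u=4 | in {0,2,3,4} | out {1,3} | prev {} | push {3}
  [6] u=5 | in {} | out {0,2,3,4} | prev {0,2,3} | push {4}
  [7] u=3 | in {1,2,3,4} | out {2,3,4} | ==
  [8] u=4 | in {0,2,3,4} | out {1,3} | ==

Converged values:
  [0] {2,4}
  [1] {0,4}
  [2] {2,4}
  [3] {2,3,4}
  [4] {1,3}
  [5] {0,2,3,4}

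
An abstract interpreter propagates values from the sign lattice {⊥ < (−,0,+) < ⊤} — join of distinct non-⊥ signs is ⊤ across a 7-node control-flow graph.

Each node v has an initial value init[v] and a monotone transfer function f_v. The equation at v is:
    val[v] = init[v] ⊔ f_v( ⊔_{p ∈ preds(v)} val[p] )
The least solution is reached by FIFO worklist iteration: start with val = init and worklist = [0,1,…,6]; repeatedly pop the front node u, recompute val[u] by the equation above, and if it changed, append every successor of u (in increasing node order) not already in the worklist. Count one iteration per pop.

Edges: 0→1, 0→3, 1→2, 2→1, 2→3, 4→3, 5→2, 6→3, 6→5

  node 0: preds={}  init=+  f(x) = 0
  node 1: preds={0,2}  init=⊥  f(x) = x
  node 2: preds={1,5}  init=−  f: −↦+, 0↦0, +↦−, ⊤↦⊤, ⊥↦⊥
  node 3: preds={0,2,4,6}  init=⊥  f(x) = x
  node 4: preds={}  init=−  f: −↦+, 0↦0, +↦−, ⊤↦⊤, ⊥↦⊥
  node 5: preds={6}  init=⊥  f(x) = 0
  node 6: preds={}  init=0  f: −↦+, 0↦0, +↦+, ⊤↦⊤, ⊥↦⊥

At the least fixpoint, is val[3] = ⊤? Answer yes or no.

Iteration log — 9 steps:
  step 1. node 0  ⊔preds=⊥  new=⊤  old=+  +wl: 
  step 2. node 1  ⊔preds=⊤  new=⊤  old=⊥  +wl: 
  step 3. node 2  ⊔preds=⊤  new=⊤  old=−  +wl: 1
  step 4. node 3  ⊔preds=⊤  new=⊤  old=⊥  +wl: 
  step 5. node 4  ⊔preds=⊥  new=−  stable
  step 6. node 5  ⊔preds=0  new=0  old=⊥  +wl: 2
  step 7. node 6  ⊔preds=⊥  new=0  stable
  step 8. node 1  ⊔preds=⊤  new=⊤  stable
  step 9. node 2  ⊔preds=⊤  new=⊤  stable

Least fixpoint reached:
  node 0: ⊤
  node 1: ⊤
  node 2: ⊤
  node 3: ⊤
  node 4: −
  node 5: 0
  node 6: 0

yes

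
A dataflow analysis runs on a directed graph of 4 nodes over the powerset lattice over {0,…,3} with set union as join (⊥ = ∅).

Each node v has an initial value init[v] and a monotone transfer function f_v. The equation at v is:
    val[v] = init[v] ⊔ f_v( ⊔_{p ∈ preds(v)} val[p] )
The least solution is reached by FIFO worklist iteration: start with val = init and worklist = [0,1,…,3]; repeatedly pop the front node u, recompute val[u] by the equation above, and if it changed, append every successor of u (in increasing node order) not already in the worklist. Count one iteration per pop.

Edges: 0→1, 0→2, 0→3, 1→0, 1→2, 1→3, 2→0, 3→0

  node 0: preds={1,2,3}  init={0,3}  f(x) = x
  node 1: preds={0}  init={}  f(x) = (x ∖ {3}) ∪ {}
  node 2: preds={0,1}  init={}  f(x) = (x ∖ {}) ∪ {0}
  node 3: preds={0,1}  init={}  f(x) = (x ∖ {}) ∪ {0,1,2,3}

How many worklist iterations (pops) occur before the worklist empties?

Iteration log — 9 steps:
  step 1. node 0  ⊔preds={}  new={0,3}  stable
  step 2. node 1  ⊔preds={0,3}  new={0}  old={}  +wl: 0
  step 3. node 2  ⊔preds={0,3}  new={0,3}  old={}  +wl: 
  step 4. node 3  ⊔preds={0,3}  new={0,1,2,3}  old={}  +wl: 
  step 5. node 0  ⊔preds={0,1,2,3}  new={0,1,2,3}  old={0,3}  +wl: 1,2,3
  step 6. node 1  ⊔preds={0,1,2,3}  new={0,1,2}  old={0}  +wl: 0
  step 7. node 2  ⊔preds={0,1,2,3}  new={0,1,2,3}  old={0,3}  +wl: 
  step 8. node 3  ⊔preds={0,1,2,3}  new={0,1,2,3}  stable
  step 9. node 0  ⊔preds={0,1,2,3}  new={0,1,2,3}  stable

Least fixpoint reached:
  node 0: {0,1,2,3}
  node 1: {0,1,2}
  node 2: {0,1,2,3}
  node 3: {0,1,2,3}

9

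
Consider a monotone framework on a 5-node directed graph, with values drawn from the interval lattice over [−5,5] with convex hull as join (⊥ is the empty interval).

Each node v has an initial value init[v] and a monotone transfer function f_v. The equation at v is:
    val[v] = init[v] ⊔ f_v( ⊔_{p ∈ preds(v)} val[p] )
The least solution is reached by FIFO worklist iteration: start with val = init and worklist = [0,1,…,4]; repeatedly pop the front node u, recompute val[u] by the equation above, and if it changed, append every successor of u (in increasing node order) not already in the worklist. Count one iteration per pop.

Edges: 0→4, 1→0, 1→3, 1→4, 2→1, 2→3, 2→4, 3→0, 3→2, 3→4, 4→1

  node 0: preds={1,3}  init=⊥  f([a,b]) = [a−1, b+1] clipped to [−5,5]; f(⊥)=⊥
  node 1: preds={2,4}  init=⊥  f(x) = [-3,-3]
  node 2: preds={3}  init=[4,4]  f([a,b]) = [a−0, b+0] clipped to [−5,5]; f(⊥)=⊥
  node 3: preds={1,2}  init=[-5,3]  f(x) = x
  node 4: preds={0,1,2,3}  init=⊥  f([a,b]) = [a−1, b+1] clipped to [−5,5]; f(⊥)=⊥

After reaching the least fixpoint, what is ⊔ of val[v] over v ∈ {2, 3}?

Iteration log — 9 steps:
  step 1. node 0  ⊔preds=[-5,3]  new=[-5,4]  old=⊥  +wl: 
  step 2. node 1  ⊔preds=[4,4]  new=[-3,-3]  old=⊥  +wl: 0
  step 3. node 2  ⊔preds=[-5,3]  new=[-5,4]  old=[4,4]  +wl: 1
  step 4. node 3  ⊔preds=[-5,4]  new=[-5,4]  old=[-5,3]  +wl: 2
  step 5. node 4  ⊔preds=[-5,4]  new=[-5,5]  old=⊥  +wl: 
  step 6. node 0  ⊔preds=[-5,4]  new=[-5,5]  old=[-5,4]  +wl: 4
  step 7. node 1  ⊔preds=[-5,5]  new=[-3,-3]  stable
  step 8. node 2  ⊔preds=[-5,4]  new=[-5,4]  stable
  step 9. node 4  ⊔preds=[-5,5]  new=[-5,5]  stable

Least fixpoint reached:
  node 0: [-5,5]
  node 1: [-3,-3]
  node 2: [-5,4]
  node 3: [-5,4]
  node 4: [-5,5]

[-5,4]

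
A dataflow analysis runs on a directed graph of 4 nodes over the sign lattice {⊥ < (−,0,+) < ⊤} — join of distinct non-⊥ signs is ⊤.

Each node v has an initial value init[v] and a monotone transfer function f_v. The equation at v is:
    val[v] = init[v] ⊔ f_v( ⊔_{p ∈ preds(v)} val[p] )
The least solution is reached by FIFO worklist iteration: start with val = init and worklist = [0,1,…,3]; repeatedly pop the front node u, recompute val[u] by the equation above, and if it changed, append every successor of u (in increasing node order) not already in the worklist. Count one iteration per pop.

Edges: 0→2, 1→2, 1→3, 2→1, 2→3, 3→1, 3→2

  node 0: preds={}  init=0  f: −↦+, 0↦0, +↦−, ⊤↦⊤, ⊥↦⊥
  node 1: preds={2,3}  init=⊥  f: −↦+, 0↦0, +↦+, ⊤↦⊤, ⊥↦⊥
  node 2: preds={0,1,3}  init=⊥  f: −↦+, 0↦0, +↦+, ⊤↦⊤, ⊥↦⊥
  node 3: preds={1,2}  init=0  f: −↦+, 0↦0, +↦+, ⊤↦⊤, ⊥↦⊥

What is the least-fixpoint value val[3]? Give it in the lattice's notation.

0

Iteration log — 5 steps:
  step 1. node 0  ⊔preds=⊥  new=0  stable
  step 2. node 1  ⊔preds=0  new=0  old=⊥  +wl: 
  step 3. node 2  ⊔preds=0  new=0  old=⊥  +wl: 1
  step 4. node 3  ⊔preds=0  new=0  stable
  step 5. node 1  ⊔preds=0  new=0  stable

Least fixpoint reached:
  node 0: 0
  node 1: 0
  node 2: 0
  node 3: 0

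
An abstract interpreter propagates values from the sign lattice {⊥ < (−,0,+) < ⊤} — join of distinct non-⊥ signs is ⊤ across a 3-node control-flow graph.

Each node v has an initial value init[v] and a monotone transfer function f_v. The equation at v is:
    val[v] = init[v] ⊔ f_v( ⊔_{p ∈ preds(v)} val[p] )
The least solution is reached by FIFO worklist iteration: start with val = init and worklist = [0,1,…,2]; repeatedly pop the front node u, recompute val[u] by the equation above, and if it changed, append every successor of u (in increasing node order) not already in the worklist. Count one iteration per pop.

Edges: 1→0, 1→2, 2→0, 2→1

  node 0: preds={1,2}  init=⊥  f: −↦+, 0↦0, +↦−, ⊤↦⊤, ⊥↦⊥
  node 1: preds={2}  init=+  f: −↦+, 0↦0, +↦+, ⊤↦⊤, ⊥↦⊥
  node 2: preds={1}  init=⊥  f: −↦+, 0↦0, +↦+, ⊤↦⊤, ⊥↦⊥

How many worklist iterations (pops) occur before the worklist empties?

Worklist (5 pops):
  #1 pop 0: in=+ → − (was ⊥); enqueue []
  #2 pop 1: in=⊥ → + (no change)
  #3 pop 2: in=+ → + (was ⊥); enqueue [0,1]
  #4 pop 0: in=+ → − (no change)
  #5 pop 1: in=+ → + (no change)

Fixpoint:
  val[0] = −
  val[1] = +
  val[2] = +

5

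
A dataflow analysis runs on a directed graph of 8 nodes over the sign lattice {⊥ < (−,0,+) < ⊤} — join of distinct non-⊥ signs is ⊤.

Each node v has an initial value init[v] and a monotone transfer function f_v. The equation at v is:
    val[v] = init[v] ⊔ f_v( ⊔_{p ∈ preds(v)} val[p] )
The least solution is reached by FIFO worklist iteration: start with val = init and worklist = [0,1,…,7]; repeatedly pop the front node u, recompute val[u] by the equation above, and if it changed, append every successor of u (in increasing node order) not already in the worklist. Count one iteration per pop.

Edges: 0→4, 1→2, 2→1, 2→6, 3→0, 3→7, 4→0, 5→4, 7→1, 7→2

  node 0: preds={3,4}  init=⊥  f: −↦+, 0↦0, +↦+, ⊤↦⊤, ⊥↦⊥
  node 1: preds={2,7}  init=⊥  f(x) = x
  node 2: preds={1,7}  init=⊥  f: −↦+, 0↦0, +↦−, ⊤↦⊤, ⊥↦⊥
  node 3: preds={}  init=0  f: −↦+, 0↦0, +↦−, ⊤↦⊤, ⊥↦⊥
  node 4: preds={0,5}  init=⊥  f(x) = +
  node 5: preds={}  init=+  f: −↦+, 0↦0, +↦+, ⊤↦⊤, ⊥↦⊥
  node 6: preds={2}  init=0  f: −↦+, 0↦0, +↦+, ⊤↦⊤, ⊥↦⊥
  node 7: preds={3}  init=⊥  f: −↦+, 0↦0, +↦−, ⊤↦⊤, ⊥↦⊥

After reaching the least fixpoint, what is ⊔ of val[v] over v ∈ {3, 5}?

Worklist (14 pops):
  #1 pop 0: in=0 → 0 (was ⊥); enqueue []
  #2 pop 1: in=⊥ → ⊥ (no change)
  #3 pop 2: in=⊥ → ⊥ (no change)
  #4 pop 3: in=⊥ → 0 (no change)
  #5 pop 4: in=⊤ → + (was ⊥); enqueue [0]
  #6 pop 5: in=⊥ → + (no change)
  #7 pop 6: in=⊥ → 0 (no change)
  #8 pop 7: in=0 → 0 (was ⊥); enqueue [1,2]
  #9 pop 0: in=⊤ → ⊤ (was 0); enqueue [4]
  #10 pop 1: in=0 → 0 (was ⊥); enqueue []
  #11 pop 2: in=0 → 0 (was ⊥); enqueue [1,6]
  #12 pop 4: in=⊤ → + (no change)
  #13 pop 1: in=0 → 0 (no change)
  #14 pop 6: in=0 → 0 (no change)

Fixpoint:
  val[0] = ⊤
  val[1] = 0
  val[2] = 0
  val[3] = 0
  val[4] = +
  val[5] = +
  val[6] = 0
  val[7] = 0

⊤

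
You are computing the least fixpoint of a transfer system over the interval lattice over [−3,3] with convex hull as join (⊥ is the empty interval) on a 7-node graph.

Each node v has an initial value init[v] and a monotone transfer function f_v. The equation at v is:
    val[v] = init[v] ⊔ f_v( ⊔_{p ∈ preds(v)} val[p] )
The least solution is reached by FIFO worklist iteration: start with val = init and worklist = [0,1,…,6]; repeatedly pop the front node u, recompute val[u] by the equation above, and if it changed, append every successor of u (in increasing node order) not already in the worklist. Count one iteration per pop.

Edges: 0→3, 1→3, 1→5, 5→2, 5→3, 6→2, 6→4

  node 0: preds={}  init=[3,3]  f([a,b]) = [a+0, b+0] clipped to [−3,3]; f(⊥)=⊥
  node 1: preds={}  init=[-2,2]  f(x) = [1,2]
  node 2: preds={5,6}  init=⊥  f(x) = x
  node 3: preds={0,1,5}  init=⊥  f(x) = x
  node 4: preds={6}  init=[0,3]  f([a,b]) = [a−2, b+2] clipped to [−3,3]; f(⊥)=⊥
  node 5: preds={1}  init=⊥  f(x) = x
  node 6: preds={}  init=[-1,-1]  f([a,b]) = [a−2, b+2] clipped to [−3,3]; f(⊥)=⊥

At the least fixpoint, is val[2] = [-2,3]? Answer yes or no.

no

Iteration log — 9 steps:
  step 1. node 0  ⊔preds=⊥  new=[3,3]  stable
  step 2. node 1  ⊔preds=⊥  new=[-2,2]  stable
  step 3. node 2  ⊔preds=[-1,-1]  new=[-1,-1]  old=⊥  +wl: 
  step 4. node 3  ⊔preds=[-2,3]  new=[-2,3]  old=⊥  +wl: 
  step 5. node 4  ⊔preds=[-1,-1]  new=[-3,3]  old=[0,3]  +wl: 
  step 6. node 5  ⊔preds=[-2,2]  new=[-2,2]  old=⊥  +wl: 2,3
  step 7. node 6  ⊔preds=⊥  new=[-1,-1]  stable
  step 8. node 2  ⊔preds=[-2,2]  new=[-2,2]  old=[-1,-1]  +wl: 
  step 9. node 3  ⊔preds=[-2,3]  new=[-2,3]  stable

Least fixpoint reached:
  node 0: [3,3]
  node 1: [-2,2]
  node 2: [-2,2]
  node 3: [-2,3]
  node 4: [-3,3]
  node 5: [-2,2]
  node 6: [-1,-1]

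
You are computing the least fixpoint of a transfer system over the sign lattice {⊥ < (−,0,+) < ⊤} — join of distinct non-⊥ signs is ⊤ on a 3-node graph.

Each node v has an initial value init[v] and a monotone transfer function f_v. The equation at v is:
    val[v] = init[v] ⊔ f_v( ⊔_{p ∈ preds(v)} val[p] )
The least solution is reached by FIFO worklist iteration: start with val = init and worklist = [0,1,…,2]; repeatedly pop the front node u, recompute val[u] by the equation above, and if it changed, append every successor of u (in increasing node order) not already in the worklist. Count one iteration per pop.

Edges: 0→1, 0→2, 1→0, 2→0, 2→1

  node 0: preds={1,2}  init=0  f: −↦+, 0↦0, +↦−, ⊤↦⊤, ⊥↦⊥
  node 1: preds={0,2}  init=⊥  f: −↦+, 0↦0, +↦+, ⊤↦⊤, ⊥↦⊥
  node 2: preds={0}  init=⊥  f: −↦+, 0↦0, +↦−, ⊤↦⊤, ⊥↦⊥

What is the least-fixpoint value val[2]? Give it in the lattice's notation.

Iteration log — 5 steps:
  step 1. node 0  ⊔preds=⊥  new=0  stable
  step 2. node 1  ⊔preds=0  new=0  old=⊥  +wl: 0
  step 3. node 2  ⊔preds=0  new=0  old=⊥  +wl: 1
  step 4. node 0  ⊔preds=0  new=0  stable
  step 5. node 1  ⊔preds=0  new=0  stable

Least fixpoint reached:
  node 0: 0
  node 1: 0
  node 2: 0

0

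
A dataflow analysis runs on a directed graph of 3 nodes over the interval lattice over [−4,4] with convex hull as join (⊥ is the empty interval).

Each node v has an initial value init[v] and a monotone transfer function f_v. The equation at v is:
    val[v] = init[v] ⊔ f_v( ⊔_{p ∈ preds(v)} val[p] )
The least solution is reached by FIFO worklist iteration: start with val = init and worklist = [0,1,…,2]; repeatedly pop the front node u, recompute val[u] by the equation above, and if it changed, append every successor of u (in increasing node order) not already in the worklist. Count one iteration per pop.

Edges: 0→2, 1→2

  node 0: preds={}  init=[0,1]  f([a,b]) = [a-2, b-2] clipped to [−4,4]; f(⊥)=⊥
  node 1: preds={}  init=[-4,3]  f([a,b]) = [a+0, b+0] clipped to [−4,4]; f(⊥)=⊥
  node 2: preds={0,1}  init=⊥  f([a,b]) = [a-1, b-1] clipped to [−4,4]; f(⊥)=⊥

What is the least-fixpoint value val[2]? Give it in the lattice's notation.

[-4,2]

Worklist (3 pops):
  #1 pop 0: in=⊥ → [0,1] (no change)
  #2 pop 1: in=⊥ → [-4,3] (no change)
  #3 pop 2: in=[-4,3] → [-4,2] (was ⊥); enqueue []

Fixpoint:
  val[0] = [0,1]
  val[1] = [-4,3]
  val[2] = [-4,2]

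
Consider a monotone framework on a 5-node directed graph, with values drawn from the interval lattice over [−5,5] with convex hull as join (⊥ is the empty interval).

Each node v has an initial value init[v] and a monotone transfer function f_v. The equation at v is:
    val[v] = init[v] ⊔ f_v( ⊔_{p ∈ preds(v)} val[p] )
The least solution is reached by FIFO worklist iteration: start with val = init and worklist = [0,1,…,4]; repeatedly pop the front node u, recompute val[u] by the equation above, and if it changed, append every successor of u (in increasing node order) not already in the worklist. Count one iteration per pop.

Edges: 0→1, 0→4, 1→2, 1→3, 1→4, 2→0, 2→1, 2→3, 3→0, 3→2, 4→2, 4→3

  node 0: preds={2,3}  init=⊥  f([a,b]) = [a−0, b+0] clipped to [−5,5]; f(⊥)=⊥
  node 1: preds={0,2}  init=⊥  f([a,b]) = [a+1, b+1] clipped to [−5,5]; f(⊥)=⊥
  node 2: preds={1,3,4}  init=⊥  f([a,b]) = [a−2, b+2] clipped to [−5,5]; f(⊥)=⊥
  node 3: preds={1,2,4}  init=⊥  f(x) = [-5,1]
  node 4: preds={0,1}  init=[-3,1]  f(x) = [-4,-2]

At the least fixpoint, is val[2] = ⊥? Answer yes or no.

Worklist (15 pops):
  #1 pop 0: in=⊥ → ⊥ (no change)
  #2 pop 1: in=⊥ → ⊥ (no change)
  #3 pop 2: in=[-3,1] → [-5,3] (was ⊥); enqueue [0,1]
  #4 pop 3: in=[-5,3] → [-5,1] (was ⊥); enqueue [2]
  #5 pop 4: in=⊥ → [-4,1] (was [-3,1]); enqueue [3]
  #6 pop 0: in=[-5,3] → [-5,3] (was ⊥); enqueue [4]
  #7 pop 1: in=[-5,3] → [-4,4] (was ⊥); enqueue []
  #8 pop 2: in=[-5,4] → [-5,5] (was [-5,3]); enqueue [0,1]
  #9 pop 3: in=[-5,5] → [-5,1] (no change)
  #10 pop 4: in=[-5,4] → [-4,1] (no change)
  #11 pop 0: in=[-5,5] → [-5,5] (was [-5,3]); enqueue [4]
  #12 pop 1: in=[-5,5] → [-4,5] (was [-4,4]); enqueue [2,3]
  #13 pop 4: in=[-5,5] → [-4,1] (no change)
  #14 pop 2: in=[-5,5] → [-5,5] (no change)
  #15 pop 3: in=[-5,5] → [-5,1] (no change)

Fixpoint:
  val[0] = [-5,5]
  val[1] = [-4,5]
  val[2] = [-5,5]
  val[3] = [-5,1]
  val[4] = [-4,1]

no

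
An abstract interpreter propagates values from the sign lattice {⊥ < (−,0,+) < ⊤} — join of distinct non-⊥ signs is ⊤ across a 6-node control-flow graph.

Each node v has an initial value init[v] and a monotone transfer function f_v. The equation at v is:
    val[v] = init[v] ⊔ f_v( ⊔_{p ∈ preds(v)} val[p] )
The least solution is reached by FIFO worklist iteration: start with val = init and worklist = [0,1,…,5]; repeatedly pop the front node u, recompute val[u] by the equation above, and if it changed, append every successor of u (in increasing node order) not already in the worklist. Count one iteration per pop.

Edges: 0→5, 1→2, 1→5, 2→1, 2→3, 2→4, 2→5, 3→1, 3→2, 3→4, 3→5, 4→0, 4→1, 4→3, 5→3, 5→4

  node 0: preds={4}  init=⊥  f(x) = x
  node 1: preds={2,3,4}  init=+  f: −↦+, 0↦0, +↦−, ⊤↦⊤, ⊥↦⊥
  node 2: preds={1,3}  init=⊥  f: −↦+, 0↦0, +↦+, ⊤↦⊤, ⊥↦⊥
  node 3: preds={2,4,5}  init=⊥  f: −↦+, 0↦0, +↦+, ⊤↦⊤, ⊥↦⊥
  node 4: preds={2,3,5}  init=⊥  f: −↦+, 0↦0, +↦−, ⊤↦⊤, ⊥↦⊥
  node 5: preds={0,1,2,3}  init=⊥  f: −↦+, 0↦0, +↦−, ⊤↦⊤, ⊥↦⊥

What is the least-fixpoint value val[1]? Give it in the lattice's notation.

⊤

Iteration log — 18 steps:
  step 1. node 0  ⊔preds=⊥  new=⊥  stable
  step 2. node 1  ⊔preds=⊥  new=+  stable
  step 3. node 2  ⊔preds=+  new=+  old=⊥  +wl: 1
  step 4. node 3  ⊔preds=+  new=+  old=⊥  +wl: 2
  step 5. node 4  ⊔preds=+  new=−  old=⊥  +wl: 0,3
  step 6. node 5  ⊔preds=+  new=−  old=⊥  +wl: 4
  step 7. node 1  ⊔preds=⊤  new=⊤  old=+  +wl: 5
  step 8. node 2  ⊔preds=⊤  new=⊤  old=+  +wl: 1
  step 9. node 0  ⊔preds=−  new=−  old=⊥  +wl: 
  step 10. node 3  ⊔preds=⊤  new=⊤  old=+  +wl: 2
  step 11. node 4  ⊔preds=⊤  new=⊤  old=−  +wl: 0,3
  step 12. node 5  ⊔preds=⊤  new=⊤  old=−  +wl: 4
  step 13. node 1  ⊔preds=⊤  new=⊤  stable
  step 14. node 2  ⊔preds=⊤  new=⊤  stable
  step 15. node 0  ⊔preds=⊤  new=⊤  old=−  +wl: 5
  step 16. node 3  ⊔preds=⊤  new=⊤  stable
  step 17. node 4  ⊔preds=⊤  new=⊤  stable
  step 18. node 5  ⊔preds=⊤  new=⊤  stable

Least fixpoint reached:
  node 0: ⊤
  node 1: ⊤
  node 2: ⊤
  node 3: ⊤
  node 4: ⊤
  node 5: ⊤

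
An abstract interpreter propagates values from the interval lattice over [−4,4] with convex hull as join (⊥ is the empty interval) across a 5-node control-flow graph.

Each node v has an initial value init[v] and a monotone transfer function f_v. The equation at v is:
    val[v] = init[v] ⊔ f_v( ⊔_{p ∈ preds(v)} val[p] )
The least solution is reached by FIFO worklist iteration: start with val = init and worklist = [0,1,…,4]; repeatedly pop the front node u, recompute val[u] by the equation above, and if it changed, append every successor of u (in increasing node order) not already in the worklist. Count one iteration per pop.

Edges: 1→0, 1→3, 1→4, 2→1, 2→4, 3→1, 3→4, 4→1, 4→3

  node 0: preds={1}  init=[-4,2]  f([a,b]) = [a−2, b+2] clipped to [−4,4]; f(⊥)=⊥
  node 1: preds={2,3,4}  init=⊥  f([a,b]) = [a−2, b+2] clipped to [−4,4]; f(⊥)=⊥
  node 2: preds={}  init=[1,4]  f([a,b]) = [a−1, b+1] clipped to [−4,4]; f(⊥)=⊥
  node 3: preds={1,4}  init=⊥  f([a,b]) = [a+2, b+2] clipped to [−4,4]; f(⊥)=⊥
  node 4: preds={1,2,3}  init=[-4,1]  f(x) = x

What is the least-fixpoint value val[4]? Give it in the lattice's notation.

[-4,4]

Trace (8 dequeues):
  [1] u=0 | in ⊥ | out [-4,2] | ==
  [2] u=1 | in [-4,4] | out [-4,4] | prev ⊥ | push {0}
  [3] u=2 | in ⊥ | out [1,4] | ==
  [4] u=3 | in [-4,4] | out [-2,4] | prev ⊥ | push {1}
  [5] u=4 | in [-4,4] | out [-4,4] | prev [-4,1] | push {3}
  [6] u=0 | in [-4,4] | out [-4,4] | prev [-4,2] | push {}
  [7] u=1 | in [-4,4] | out [-4,4] | ==
  [8] u=3 | in [-4,4] | out [-2,4] | ==

Converged values:
  [0] [-4,4]
  [1] [-4,4]
  [2] [1,4]
  [3] [-2,4]
  [4] [-4,4]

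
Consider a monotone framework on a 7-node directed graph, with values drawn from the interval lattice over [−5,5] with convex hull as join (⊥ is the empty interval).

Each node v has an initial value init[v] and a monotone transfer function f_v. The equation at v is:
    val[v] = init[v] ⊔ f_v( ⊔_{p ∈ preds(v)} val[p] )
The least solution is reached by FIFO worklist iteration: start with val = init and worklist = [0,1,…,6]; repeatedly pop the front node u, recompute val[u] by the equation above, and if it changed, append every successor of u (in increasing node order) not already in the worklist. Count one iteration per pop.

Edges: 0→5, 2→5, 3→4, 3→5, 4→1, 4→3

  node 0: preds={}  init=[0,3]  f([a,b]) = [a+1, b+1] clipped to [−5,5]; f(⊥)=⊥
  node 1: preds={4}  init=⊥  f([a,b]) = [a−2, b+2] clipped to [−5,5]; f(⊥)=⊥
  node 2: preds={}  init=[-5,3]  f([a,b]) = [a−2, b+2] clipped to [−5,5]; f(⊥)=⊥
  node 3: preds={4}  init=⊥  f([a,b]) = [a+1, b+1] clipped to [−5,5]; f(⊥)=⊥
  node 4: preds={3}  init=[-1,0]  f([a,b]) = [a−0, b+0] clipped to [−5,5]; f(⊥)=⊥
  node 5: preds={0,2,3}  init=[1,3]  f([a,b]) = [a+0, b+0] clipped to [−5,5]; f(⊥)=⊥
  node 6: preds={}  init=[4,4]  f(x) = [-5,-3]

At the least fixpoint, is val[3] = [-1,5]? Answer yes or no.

Trace (25 dequeues):
  [1] u=0 | in ⊥ | out [0,3] | ==
  [2] u=1 | in [-1,0] | out [-3,2] | prev ⊥ | push {}
  [3] u=2 | in ⊥ | out [-5,3] | ==
  [4] u=3 | in [-1,0] | out [0,1] | prev ⊥ | push {}
  [5] u=4 | in [0,1] | out [-1,1] | prev [-1,0] | push {1,3}
  [6] u=5 | in [-5,3] | out [-5,3] | prev [1,3] | push {}
  [7] u=6 | in ⊥ | out [-5,4] | prev [4,4] | push {}
  [8] u=1 | in [-1,1] | out [-3,3] | prev [-3,2] | push {}
  [9] u=3 | in [-1,1] | out [0,2] | prev [0,1] | push {4,5}
  [10] u=4 | in [0,2] | out [-1,2] | prev [-1,1] | push {1,3}
  [11] u=5 | in [-5,3] | out [-5,3] | ==
  [12] u=1 | in [-1,2] | out [-3,4] | prev [-3,3] | push {}
  [13] u=3 | in [-1,2] | out [0,3] | prev [0,2] | push {4,5}
  [14] u=4 | in [0,3] | out [-1,3] | prev [-1,2] | push {1,3}
  [15] u=5 | in [-5,3] | out [-5,3] | ==
  [16] u=1 | in [-1,3] | out [-3,5] | prev [-3,4] | push {}
  [17] u=3 | in [-1,3] | out [0,4] | prev [0,3] | push {4,5}
  [18] u=4 | in [0,4] | out [-1,4] | prev [-1,3] | push {1,3}
  [19] u=5 | in [-5,4] | out [-5,4] | prev [-5,3] | push {}
  [20] u=1 | in [-1,4] | out [-3,5] | ==
  [21] u=3 | in [-1,4] | out [0,5] | prev [0,4] | push {4,5}
  [22] u=4 | in [0,5] | out [-1,5] | prev [-1,4] | push {1,3}
  [23] u=5 | in [-5,5] | out [-5,5] | prev [-5,4] | push {}
  [24] u=1 | in [-1,5] | out [-3,5] | ==
  [25] u=3 | in [-1,5] | out [0,5] | ==

Converged values:
  [0] [0,3]
  [1] [-3,5]
  [2] [-5,3]
  [3] [0,5]
  [4] [-1,5]
  [5] [-5,5]
  [6] [-5,4]

no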